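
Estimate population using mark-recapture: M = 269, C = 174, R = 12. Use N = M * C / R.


N = M * C / R = 269 * 174 / 12 = 46806 / 12 = 3900.50 ≈ 3901

3901 individuals


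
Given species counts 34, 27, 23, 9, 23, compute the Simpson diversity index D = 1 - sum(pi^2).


Total N = 34 + 27 + 23 + 9 + 23 = 116
Per-species terms:
  p = 34/116 = 0.293103; p^2 = 0.293103^2 = 0.085909
  p = 27/116 = 0.232759; p^2 = 0.232759^2 = 0.054177
  p = 23/116 = 0.198276; p^2 = 0.198276^2 = 0.039313
  p = 9/116 = 0.077586; p^2 = 0.077586^2 = 0.006020
  p = 23/116 = 0.198276; p^2 = 0.198276^2 = 0.039313
sum(p^2) = 0.085909 + 0.054177 + 0.039313 + 0.006020 + 0.039313 = 0.224732
D = 1 - 0.224732 = 0.775268 ≈ 0.7753

0.7753


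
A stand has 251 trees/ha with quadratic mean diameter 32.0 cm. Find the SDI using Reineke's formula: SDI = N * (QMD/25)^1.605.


QMD/25 = 32.0/25 = 1.28
(1.28)^1.605 = exp(1.605 * ln(1.28)) = exp(1.605 * 0.246860) = exp(0.396210) = 1.48618
SDI = 251 * 1.48618 = 373.031 ≈ 373

373


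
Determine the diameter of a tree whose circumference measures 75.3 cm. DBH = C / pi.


DBH = C / pi = 75.3 / 3.141593 = 23.9687 ≈ 23.97 cm

23.97 cm


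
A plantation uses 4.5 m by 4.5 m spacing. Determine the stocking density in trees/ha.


N = 10000 / 4.5^2 = 10000 / 20.25 = 493.827 ≈ 494 trees/ha

494 trees/ha


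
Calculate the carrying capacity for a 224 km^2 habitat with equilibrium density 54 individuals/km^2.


K = 54 * 224 = 12096 individuals

12096 individuals


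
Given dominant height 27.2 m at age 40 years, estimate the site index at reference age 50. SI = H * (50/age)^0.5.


50/40 = 1.25000
(1.25000)^0.5 = 1.11803
SI = 27.2 * 1.11803 = 30.4104 ≈ 30.4 m

30.4 m


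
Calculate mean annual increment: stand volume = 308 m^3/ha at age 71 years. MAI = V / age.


MAI = 308 / 71 = 4.3380 ≈ 4.34 m^3/ha/yr

4.34 m^3/ha/yr


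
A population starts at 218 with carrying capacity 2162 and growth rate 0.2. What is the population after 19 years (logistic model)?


(K - N0)/N0 = (2162 - 218)/218 = 1944/218 = 8.91743
r*t = 0.2 * 19 = 3.8; exp(-3.8) = 0.0223708
8.91743 * 0.0223708 = 0.199490
1 + 0.199490 = 1.19949
N = 2162 / 1.19949 = 1802.43 ≈ 1802

1802


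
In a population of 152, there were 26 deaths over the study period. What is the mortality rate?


Mortality rate = 26 / 152 = 0.171053 ≈ 0.1711

0.1711


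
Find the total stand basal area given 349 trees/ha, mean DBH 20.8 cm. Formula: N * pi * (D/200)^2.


(D/200)^2 = (20.8/200)^2 = 0.104^2 = 0.010816
Individual BA = 3.141593 * 0.010816 = 0.0339795 m^2
Stand BA = 349 * 0.0339795 = 11.8588 ≈ 11.86 m^2/ha

11.86 m^2/ha


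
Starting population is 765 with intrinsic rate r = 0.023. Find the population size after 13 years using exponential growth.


r*t = 0.023 * 13 = 0.299
exp(0.299) = 1.34851
N = 765 * 1.34851 = 1031.61 ≈ 1032

1032


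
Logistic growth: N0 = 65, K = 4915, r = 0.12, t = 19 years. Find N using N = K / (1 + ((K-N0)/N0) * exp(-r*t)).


(K - N0)/N0 = (4915 - 65)/65 = 4850/65 = 74.6154
r*t = 0.12 * 19 = 2.28; exp(-2.28) = 0.102284
74.6154 * 0.102284 = 7.63196
1 + 7.63196 = 8.63196
N = 4915 / 8.63196 = 569.396 ≈ 569

569


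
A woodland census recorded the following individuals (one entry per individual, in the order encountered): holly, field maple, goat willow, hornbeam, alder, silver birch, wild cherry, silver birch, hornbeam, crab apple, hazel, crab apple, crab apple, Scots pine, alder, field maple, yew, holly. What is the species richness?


Total individuals logged = 18
Distinct species (count of individuals): holly (2), field maple (2), goat willow (1), hornbeam (2), alder (2), silver birch (2), wild cherry (1), crab apple (3), hazel (1), Scots pine (1), yew (1)
Species richness = number of distinct species = 11

11


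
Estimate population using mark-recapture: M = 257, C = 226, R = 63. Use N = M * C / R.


N = M * C / R = 257 * 226 / 63 = 58082 / 63 = 921.94 ≈ 922

922 individuals


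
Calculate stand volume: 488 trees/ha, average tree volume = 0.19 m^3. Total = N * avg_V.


V_stand = 488 * 0.19 = 92.72 ≈ 92.7 m^3/ha

92.7 m^3/ha


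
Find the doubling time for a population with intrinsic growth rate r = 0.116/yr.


td = ln(2) / 0.116 = 0.693147 / 0.116 = 5.97541 ≈ 6.0 years

6.0 years


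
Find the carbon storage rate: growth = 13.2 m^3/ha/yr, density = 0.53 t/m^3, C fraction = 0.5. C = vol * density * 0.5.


C = 13.2 * 0.53 * 0.5 = 3.498 ≈ 3.50 t C/ha/yr

3.50 t C/ha/yr


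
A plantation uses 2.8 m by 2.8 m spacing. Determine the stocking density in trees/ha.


N = 10000 / 2.8^2 = 10000 / 7.84 = 1275.51 ≈ 1276 trees/ha

1276 trees/ha


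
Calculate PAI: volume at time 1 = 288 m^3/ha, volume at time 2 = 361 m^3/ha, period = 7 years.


PAI = (V2 - V1) / period = (361 - 288) / 7 = 73 / 7 = 10.4286 ≈ 10.43 m^3/ha/yr

10.43 m^3/ha/yr


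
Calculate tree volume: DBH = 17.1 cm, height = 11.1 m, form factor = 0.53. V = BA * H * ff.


(D/200)^2 = (17.1/200)^2 = 0.0855^2 = 0.00731025
BA = 3.141593 * 0.00731025 = 0.0229658 m^2
V = 0.0229658 * 11.1 * 0.53 = 0.135108 ≈ 0.135 m^3

0.135 m^3


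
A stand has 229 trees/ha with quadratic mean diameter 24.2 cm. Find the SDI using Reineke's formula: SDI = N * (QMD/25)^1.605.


QMD/25 = 24.2/25 = 0.968
(0.968)^1.605 = exp(1.605 * ln(0.968)) = exp(1.605 * (-0.0325232)) = exp(-0.0521997) = 0.949139
SDI = 229 * 0.949139 = 217.353 ≈ 217

217


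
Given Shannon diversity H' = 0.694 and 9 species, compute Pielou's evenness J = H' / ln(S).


ln(9) = 2.19722
J = H' / ln(S) = 0.694 / 2.19722 = 0.315854 ≈ 0.3159

0.3159


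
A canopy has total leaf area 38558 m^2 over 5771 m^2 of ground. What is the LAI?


LAI = 38558 / 5771 = 6.6813 ≈ 6.68

6.68


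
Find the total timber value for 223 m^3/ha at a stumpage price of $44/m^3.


Value = 223 * 44 = $9812/ha

$9812/ha


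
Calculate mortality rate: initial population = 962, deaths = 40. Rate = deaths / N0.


Mortality rate = 40 / 962 = 0.041580 ≈ 0.0416

0.0416


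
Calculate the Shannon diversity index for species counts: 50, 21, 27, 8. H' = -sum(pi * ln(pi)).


Total N = 50 + 21 + 27 + 8 = 106
Per-species terms:
  p = 50/106 = 0.471698; ln(p) = -0.751416; p*ln(p) = 0.471698 * (-0.751416) = -0.354441
  p = 21/106 = 0.198113; ln(p) = -1.618918; p*ln(p) = 0.198113 * (-1.618918) = -0.320729
  p = 27/106 = 0.254717; ln(p) = -1.367602; p*ln(p) = 0.254717 * (-1.367602) = -0.348351
  p = 8/106 = 0.075472; ln(p) = -2.583994; p*ln(p) = 0.075472 * (-2.583994) = -0.195019
sum(p*ln(p)) = (-0.354441) + (-0.320729) + (-0.348351) + (-0.195019) = -1.218540
H' = -(-1.218540) = 1.218540 ≈ 1.2185

1.2185


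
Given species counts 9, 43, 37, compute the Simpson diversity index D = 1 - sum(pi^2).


Total N = 9 + 43 + 37 = 89
Per-species terms:
  p = 9/89 = 0.101124; p^2 = 0.101124^2 = 0.010226
  p = 43/89 = 0.483146; p^2 = 0.483146^2 = 0.233430
  p = 37/89 = 0.415730; p^2 = 0.415730^2 = 0.172831
sum(p^2) = 0.010226 + 0.233430 + 0.172831 = 0.416487
D = 1 - 0.416487 = 0.583513 ≈ 0.5835

0.5835


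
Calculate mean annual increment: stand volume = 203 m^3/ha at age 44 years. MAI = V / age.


MAI = 203 / 44 = 4.6136 ≈ 4.61 m^3/ha/yr

4.61 m^3/ha/yr


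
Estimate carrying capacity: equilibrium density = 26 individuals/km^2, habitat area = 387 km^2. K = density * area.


K = 26 * 387 = 10062 individuals

10062 individuals


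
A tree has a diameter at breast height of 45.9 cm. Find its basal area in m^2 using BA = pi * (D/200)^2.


D/200 = 45.9/200 = 0.2295 m
(D/200)^2 = 0.2295^2 = 0.05267025
BA = 3.141593 * 0.05267025 = 0.165468 ≈ 0.1655 m^2

0.1655 m^2


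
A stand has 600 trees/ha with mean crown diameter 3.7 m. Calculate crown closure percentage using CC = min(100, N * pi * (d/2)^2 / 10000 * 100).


(d/2)^2 = (3.7/2)^2 = 1.85^2 = 3.4225
Crown area = 3.141593 * 3.4225 = 10.7521 m^2
N * area / 10000 * 100 = 600 * 10.7521 / 10000 * 100 = 64.5126
CC = min(100, 64.5126) = 64.5126 ≈ 64.5%

64.5%


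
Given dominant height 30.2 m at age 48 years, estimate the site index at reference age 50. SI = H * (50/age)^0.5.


50/48 = 1.04167
(1.04167)^0.5 = 1.02062
SI = 30.2 * 1.02062 = 30.8227 ≈ 30.8 m

30.8 m


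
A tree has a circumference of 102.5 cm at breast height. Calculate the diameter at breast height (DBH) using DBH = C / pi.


DBH = C / pi = 102.5 / 3.141593 = 32.6268 ≈ 32.63 cm

32.63 cm


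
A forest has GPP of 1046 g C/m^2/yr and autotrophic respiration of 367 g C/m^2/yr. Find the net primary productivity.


NPP = GPP - Ra = 1046 - 367 = 679 g C/m^2/yr

679 g C/m^2/yr


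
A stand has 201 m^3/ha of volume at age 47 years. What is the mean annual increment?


MAI = 201 / 47 = 4.2766 ≈ 4.28 m^3/ha/yr

4.28 m^3/ha/yr


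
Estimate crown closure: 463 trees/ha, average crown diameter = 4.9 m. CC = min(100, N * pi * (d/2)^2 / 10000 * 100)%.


(d/2)^2 = (4.9/2)^2 = 2.45^2 = 6.0025
Crown area = 3.141593 * 6.0025 = 18.8574 m^2
N * area / 10000 * 100 = 463 * 18.8574 / 10000 * 100 = 87.3098
CC = min(100, 87.3098) = 87.3098 ≈ 87.3%

87.3%


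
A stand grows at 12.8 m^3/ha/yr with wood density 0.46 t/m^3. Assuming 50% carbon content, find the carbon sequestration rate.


C = 12.8 * 0.46 * 0.5 = 2.944 ≈ 2.94 t C/ha/yr

2.94 t C/ha/yr


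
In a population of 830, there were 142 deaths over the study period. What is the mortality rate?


Mortality rate = 142 / 830 = 0.171084 ≈ 0.1711

0.1711


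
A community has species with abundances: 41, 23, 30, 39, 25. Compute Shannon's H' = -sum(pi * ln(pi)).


Total N = 41 + 23 + 30 + 39 + 25 = 158
Per-species terms:
  p = 41/158 = 0.259494; ln(p) = -1.349022; p*ln(p) = 0.259494 * (-1.349022) = -0.350063
  p = 23/158 = 0.145570; ln(p) = -1.927098; p*ln(p) = 0.145570 * (-1.927098) = -0.280528
  p = 30/158 = 0.189873; ln(p) = -1.661400; p*ln(p) = 0.189873 * (-1.661400) = -0.315455
  p = 39/158 = 0.246835; ln(p) = -1.399035; p*ln(p) = 0.246835 * (-1.399035) = -0.345331
  p = 25/158 = 0.158228; ln(p) = -1.843718; p*ln(p) = 0.158228 * (-1.843718) = -0.291728
sum(p*ln(p)) = (-0.350063) + (-0.280528) + (-0.315455) + (-0.345331) + (-0.291728) = -1.583105
H' = -(-1.583105) = 1.583105 ≈ 1.5831

1.5831


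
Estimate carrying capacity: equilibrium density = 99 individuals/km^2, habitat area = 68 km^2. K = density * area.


K = 99 * 68 = 6732 individuals

6732 individuals


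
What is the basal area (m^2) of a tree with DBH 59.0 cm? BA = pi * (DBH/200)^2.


D/200 = 59.0/200 = 0.295 m
(D/200)^2 = 0.295^2 = 0.087025
BA = 3.141593 * 0.087025 = 0.273397 ≈ 0.2734 m^2

0.2734 m^2


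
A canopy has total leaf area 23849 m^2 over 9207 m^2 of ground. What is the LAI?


LAI = 23849 / 9207 = 2.5903 ≈ 2.59

2.59


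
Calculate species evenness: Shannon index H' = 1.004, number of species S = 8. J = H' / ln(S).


ln(8) = 2.07944
J = H' / ln(S) = 1.004 / 2.07944 = 0.482822 ≈ 0.4828

0.4828


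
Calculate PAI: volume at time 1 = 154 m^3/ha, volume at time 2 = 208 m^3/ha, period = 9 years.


PAI = (V2 - V1) / period = (208 - 154) / 9 = 54 / 9 = 6.00 m^3/ha/yr

6.00 m^3/ha/yr


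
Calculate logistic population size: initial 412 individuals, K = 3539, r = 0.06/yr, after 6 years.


(K - N0)/N0 = (3539 - 412)/412 = 3127/412 = 7.58981
r*t = 0.06 * 6 = 0.36; exp(-0.36) = 0.697676
7.58981 * 0.697676 = 5.29523
1 + 5.29523 = 6.29523
N = 3539 / 6.29523 = 562.172 ≈ 562

562


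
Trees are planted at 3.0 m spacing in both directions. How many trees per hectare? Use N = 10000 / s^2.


N = 10000 / 3.0^2 = 10000 / 9 = 1111.11 ≈ 1111 trees/ha

1111 trees/ha


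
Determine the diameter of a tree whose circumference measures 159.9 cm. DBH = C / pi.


DBH = C / pi = 159.9 / 3.141593 = 50.8977 ≈ 50.90 cm

50.90 cm


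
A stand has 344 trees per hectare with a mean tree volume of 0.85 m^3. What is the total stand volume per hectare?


V_stand = 344 * 0.85 = 292.4 m^3/ha

292.4 m^3/ha


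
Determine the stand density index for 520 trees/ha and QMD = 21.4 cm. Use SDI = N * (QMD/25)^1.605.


QMD/25 = 21.4/25 = 0.856
(0.856)^1.605 = exp(1.605 * ln(0.856)) = exp(1.605 * (-0.155485)) = exp(-0.249553) = 0.779149
SDI = 520 * 0.779149 = 405.157 ≈ 405

405


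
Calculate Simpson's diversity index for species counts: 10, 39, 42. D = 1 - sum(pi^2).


Total N = 10 + 39 + 42 = 91
Per-species terms:
  p = 10/91 = 0.109890; p^2 = 0.109890^2 = 0.012076
  p = 39/91 = 0.428571; p^2 = 0.428571^2 = 0.183673
  p = 42/91 = 0.461538; p^2 = 0.461538^2 = 0.213017
sum(p^2) = 0.012076 + 0.183673 + 0.213017 = 0.408766
D = 1 - 0.408766 = 0.591234 ≈ 0.5912

0.5912


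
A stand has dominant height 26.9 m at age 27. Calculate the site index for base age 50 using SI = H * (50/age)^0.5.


50/27 = 1.85185
(1.85185)^0.5 = 1.36083
SI = 26.9 * 1.36083 = 36.6063 ≈ 36.6 m

36.6 m


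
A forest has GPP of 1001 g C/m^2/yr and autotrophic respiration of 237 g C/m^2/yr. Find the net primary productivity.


NPP = GPP - Ra = 1001 - 237 = 764 g C/m^2/yr

764 g C/m^2/yr


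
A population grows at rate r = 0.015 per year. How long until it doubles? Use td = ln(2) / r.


td = ln(2) / 0.015 = 0.693147 / 0.015 = 46.2098 ≈ 46.2 years

46.2 years


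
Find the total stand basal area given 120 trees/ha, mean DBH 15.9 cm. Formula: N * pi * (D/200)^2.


(D/200)^2 = (15.9/200)^2 = 0.0795^2 = 0.00632025
Individual BA = 3.141593 * 0.00632025 = 0.0198557 m^2
Stand BA = 120 * 0.0198557 = 2.38268 ≈ 2.38 m^2/ha

2.38 m^2/ha


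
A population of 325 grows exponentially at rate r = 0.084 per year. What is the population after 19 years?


r*t = 0.084 * 19 = 1.596
exp(1.596) = 4.93326
N = 325 * 4.93326 = 1603.31 ≈ 1603

1603


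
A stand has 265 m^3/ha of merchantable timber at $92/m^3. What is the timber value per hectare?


Value = 265 * 92 = $24380/ha

$24380/ha


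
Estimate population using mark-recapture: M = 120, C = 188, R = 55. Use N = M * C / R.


N = M * C / R = 120 * 188 / 55 = 22560 / 55 = 410.18 ≈ 410

410 individuals


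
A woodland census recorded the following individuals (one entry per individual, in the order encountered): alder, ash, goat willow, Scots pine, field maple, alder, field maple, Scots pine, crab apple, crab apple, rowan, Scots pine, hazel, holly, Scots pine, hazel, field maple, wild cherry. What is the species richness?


Total individuals logged = 18
Distinct species (count of individuals): alder (2), ash (1), goat willow (1), Scots pine (4), field maple (3), crab apple (2), rowan (1), hazel (2), holly (1), wild cherry (1)
Species richness = number of distinct species = 10

10


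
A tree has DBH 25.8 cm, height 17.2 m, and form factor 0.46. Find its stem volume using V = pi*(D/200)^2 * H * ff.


(D/200)^2 = (25.8/200)^2 = 0.129^2 = 0.016641
BA = 3.141593 * 0.016641 = 0.0522792 m^2
V = 0.0522792 * 17.2 * 0.46 = 0.413633 ≈ 0.414 m^3

0.414 m^3


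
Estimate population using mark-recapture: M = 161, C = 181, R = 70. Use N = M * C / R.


N = M * C / R = 161 * 181 / 70 = 29141 / 70 = 416.30 ≈ 416

416 individuals


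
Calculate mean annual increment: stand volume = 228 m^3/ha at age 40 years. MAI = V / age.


MAI = 228 / 40 = 5.70 m^3/ha/yr

5.70 m^3/ha/yr


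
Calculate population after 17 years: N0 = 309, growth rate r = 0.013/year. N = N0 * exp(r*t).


r*t = 0.013 * 17 = 0.221
exp(0.221) = 1.24732
N = 309 * 1.24732 = 385.422 ≈ 385

385


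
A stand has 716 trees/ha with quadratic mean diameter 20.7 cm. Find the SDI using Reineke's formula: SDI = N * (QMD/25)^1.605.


QMD/25 = 20.7/25 = 0.828
(0.828)^1.605 = exp(1.605 * ln(0.828)) = exp(1.605 * (-0.188742)) = exp(-0.302931) = 0.738650
SDI = 716 * 0.738650 = 528.873 ≈ 529

529


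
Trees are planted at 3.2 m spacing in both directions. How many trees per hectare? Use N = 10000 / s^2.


N = 10000 / 3.2^2 = 10000 / 10.24 = 976.563 ≈ 977 trees/ha

977 trees/ha


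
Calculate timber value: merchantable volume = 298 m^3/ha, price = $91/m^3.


Value = 298 * 91 = $27118/ha

$27118/ha


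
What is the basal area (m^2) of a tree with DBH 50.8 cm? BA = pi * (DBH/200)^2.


D/200 = 50.8/200 = 0.254 m
(D/200)^2 = 0.254^2 = 0.064516
BA = 3.141593 * 0.064516 = 0.202683 ≈ 0.2027 m^2

0.2027 m^2


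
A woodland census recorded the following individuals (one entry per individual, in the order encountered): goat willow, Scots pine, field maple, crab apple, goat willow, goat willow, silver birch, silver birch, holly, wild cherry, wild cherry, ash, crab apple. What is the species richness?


Total individuals logged = 13
Distinct species (count of individuals): goat willow (3), Scots pine (1), field maple (1), crab apple (2), silver birch (2), holly (1), wild cherry (2), ash (1)
Species richness = number of distinct species = 8

8


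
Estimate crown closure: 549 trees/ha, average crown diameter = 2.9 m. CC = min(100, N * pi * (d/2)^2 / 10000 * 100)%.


(d/2)^2 = (2.9/2)^2 = 1.45^2 = 2.1025
Crown area = 3.141593 * 2.1025 = 6.60520 m^2
N * area / 10000 * 100 = 549 * 6.60520 / 10000 * 100 = 36.2625
CC = min(100, 36.2625) = 36.2625 ≈ 36.3%

36.3%


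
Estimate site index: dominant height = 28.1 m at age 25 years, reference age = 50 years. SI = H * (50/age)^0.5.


50/25 = 2.00000
(2.00000)^0.5 = 1.41421
SI = 28.1 * 1.41421 = 39.7393 ≈ 39.7 m

39.7 m


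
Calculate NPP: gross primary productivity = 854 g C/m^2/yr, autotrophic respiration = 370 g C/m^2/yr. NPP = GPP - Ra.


NPP = GPP - Ra = 854 - 370 = 484 g C/m^2/yr

484 g C/m^2/yr


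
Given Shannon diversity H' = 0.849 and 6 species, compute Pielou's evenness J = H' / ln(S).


ln(6) = 1.79176
J = H' / ln(S) = 0.849 / 1.79176 = 0.473836 ≈ 0.4738

0.4738


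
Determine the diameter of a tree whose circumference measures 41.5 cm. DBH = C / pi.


DBH = C / pi = 41.5 / 3.141593 = 13.2099 ≈ 13.21 cm

13.21 cm


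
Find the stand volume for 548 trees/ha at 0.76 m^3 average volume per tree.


V_stand = 548 * 0.76 = 416.48 ≈ 416.5 m^3/ha

416.5 m^3/ha


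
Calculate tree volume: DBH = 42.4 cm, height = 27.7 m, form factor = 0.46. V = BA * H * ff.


(D/200)^2 = (42.4/200)^2 = 0.212^2 = 0.044944
BA = 3.141593 * 0.044944 = 0.141196 m^2
V = 0.141196 * 27.7 * 0.46 = 1.79912 ≈ 1.799 m^3

1.799 m^3


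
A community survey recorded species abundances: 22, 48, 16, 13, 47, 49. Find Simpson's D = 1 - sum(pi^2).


Total N = 22 + 48 + 16 + 13 + 47 + 49 = 195
Per-species terms:
  p = 22/195 = 0.112821; p^2 = 0.112821^2 = 0.012729
  p = 48/195 = 0.246154; p^2 = 0.246154^2 = 0.060592
  p = 16/195 = 0.082051; p^2 = 0.082051^2 = 0.006732
  p = 13/195 = 0.066667; p^2 = 0.066667^2 = 0.004444
  p = 47/195 = 0.241026; p^2 = 0.241026^2 = 0.058094
  p = 49/195 = 0.251282; p^2 = 0.251282^2 = 0.063143
sum(p^2) = 0.012729 + 0.060592 + 0.006732 + 0.004444 + 0.058094 + 0.063143 = 0.205734
D = 1 - 0.205734 = 0.794266 ≈ 0.7943

0.7943


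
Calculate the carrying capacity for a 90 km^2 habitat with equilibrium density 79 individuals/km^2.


K = 79 * 90 = 7110 individuals

7110 individuals


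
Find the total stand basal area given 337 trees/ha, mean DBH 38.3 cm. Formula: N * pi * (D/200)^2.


(D/200)^2 = (38.3/200)^2 = 0.1915^2 = 0.03667225
Individual BA = 3.141593 * 0.03667225 = 0.115209 m^2
Stand BA = 337 * 0.115209 = 38.8254 ≈ 38.83 m^2/ha

38.83 m^2/ha


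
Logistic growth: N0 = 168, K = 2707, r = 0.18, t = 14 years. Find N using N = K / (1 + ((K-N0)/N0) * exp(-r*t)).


(K - N0)/N0 = (2707 - 168)/168 = 2539/168 = 15.1131
r*t = 0.18 * 14 = 2.52; exp(-2.52) = 0.0804596
15.1131 * 0.0804596 = 1.21599
1 + 1.21599 = 2.21599
N = 2707 / 2.21599 = 1221.58 ≈ 1222

1222


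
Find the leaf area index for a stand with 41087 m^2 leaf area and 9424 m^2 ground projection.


LAI = 41087 / 9424 = 4.3598 ≈ 4.36

4.36


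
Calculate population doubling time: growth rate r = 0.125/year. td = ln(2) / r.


td = ln(2) / 0.125 = 0.693147 / 0.125 = 5.54518 ≈ 5.5 years

5.5 years


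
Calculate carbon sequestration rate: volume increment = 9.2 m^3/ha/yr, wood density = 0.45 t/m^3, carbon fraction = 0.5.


C = 9.2 * 0.45 * 0.5 = 2.07 t C/ha/yr

2.07 t C/ha/yr


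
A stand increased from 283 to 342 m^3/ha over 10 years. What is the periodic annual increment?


PAI = (V2 - V1) / period = (342 - 283) / 10 = 59 / 10 = 5.90 m^3/ha/yr

5.90 m^3/ha/yr


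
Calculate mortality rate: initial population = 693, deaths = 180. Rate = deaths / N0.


Mortality rate = 180 / 693 = 0.259740 ≈ 0.2597

0.2597


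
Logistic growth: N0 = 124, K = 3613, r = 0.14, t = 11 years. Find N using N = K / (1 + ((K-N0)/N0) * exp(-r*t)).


(K - N0)/N0 = (3613 - 124)/124 = 3489/124 = 28.1371
r*t = 0.14 * 11 = 1.54; exp(-1.54) = 0.214381
28.1371 * 0.214381 = 6.03206
1 + 6.03206 = 7.03206
N = 3613 / 7.03206 = 513.790 ≈ 514

514


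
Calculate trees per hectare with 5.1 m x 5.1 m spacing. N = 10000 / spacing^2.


N = 10000 / 5.1^2 = 10000 / 26.01 = 384.468 ≈ 384 trees/ha

384 trees/ha


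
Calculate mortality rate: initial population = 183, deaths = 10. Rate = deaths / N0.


Mortality rate = 10 / 183 = 0.054645 ≈ 0.0546

0.0546


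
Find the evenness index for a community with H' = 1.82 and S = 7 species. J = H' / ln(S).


ln(7) = 1.94591
J = H' / ln(S) = 1.82 / 1.94591 = 0.935295 ≈ 0.9353

0.9353


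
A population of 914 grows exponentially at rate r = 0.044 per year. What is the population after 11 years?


r*t = 0.044 * 11 = 0.484
exp(0.484) = 1.62255
N = 914 * 1.62255 = 1483.01 ≈ 1483

1483


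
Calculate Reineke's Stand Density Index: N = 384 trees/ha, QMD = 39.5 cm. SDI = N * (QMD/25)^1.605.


QMD/25 = 39.5/25 = 1.58
(1.58)^1.605 = exp(1.605 * ln(1.58)) = exp(1.605 * 0.457425) = exp(0.734167) = 2.08375
SDI = 384 * 2.08375 = 800.160 ≈ 800

800


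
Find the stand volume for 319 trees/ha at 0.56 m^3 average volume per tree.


V_stand = 319 * 0.56 = 178.64 ≈ 178.6 m^3/ha

178.6 m^3/ha


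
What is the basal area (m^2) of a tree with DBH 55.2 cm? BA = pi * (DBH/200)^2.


D/200 = 55.2/200 = 0.276 m
(D/200)^2 = 0.276^2 = 0.076176
BA = 3.141593 * 0.076176 = 0.239314 ≈ 0.2393 m^2

0.2393 m^2


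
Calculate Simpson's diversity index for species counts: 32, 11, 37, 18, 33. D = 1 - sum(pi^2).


Total N = 32 + 11 + 37 + 18 + 33 = 131
Per-species terms:
  p = 32/131 = 0.244275; p^2 = 0.244275^2 = 0.059670
  p = 11/131 = 0.083969; p^2 = 0.083969^2 = 0.007051
  p = 37/131 = 0.282443; p^2 = 0.282443^2 = 0.079774
  p = 18/131 = 0.137405; p^2 = 0.137405^2 = 0.018880
  p = 33/131 = 0.251908; p^2 = 0.251908^2 = 0.063458
sum(p^2) = 0.059670 + 0.007051 + 0.079774 + 0.018880 + 0.063458 = 0.228833
D = 1 - 0.228833 = 0.771167 ≈ 0.7712

0.7712


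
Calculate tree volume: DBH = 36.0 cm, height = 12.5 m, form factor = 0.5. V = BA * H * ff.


(D/200)^2 = (36.0/200)^2 = 0.18^2 = 0.0324
BA = 3.141593 * 0.0324 = 0.101788 m^2
V = 0.101788 * 12.5 * 0.5 = 0.636175 ≈ 0.636 m^3

0.636 m^3


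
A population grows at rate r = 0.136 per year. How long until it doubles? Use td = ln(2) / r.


td = ln(2) / 0.136 = 0.693147 / 0.136 = 5.09667 ≈ 5.1 years

5.1 years


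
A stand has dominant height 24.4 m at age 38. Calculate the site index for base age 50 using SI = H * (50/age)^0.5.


50/38 = 1.31579
(1.31579)^0.5 = 1.14708
SI = 24.4 * 1.14708 = 27.9888 ≈ 28.0 m

28.0 m


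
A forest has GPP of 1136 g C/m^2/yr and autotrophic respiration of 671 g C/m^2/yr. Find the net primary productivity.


NPP = GPP - Ra = 1136 - 671 = 465 g C/m^2/yr

465 g C/m^2/yr


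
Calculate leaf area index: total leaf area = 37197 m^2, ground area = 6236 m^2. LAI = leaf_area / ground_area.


LAI = 37197 / 6236 = 5.9649 ≈ 5.96

5.96


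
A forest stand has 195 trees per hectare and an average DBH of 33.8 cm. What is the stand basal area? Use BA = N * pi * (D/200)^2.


(D/200)^2 = (33.8/200)^2 = 0.169^2 = 0.028561
Individual BA = 3.141593 * 0.028561 = 0.0897270 m^2
Stand BA = 195 * 0.0897270 = 17.4968 ≈ 17.50 m^2/ha

17.50 m^2/ha


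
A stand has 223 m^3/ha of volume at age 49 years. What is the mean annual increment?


MAI = 223 / 49 = 4.5510 ≈ 4.55 m^3/ha/yr

4.55 m^3/ha/yr


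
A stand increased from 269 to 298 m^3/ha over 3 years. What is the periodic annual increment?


PAI = (V2 - V1) / period = (298 - 269) / 3 = 29 / 3 = 9.6667 ≈ 9.67 m^3/ha/yr

9.67 m^3/ha/yr


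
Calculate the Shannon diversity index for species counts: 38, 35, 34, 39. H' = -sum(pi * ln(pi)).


Total N = 38 + 35 + 34 + 39 = 146
Per-species terms:
  p = 38/146 = 0.260274; ln(p) = -1.346020; p*ln(p) = 0.260274 * (-1.346020) = -0.350334
  p = 35/146 = 0.239726; ln(p) = -1.428259; p*ln(p) = 0.239726 * (-1.428259) = -0.342391
  p = 34/146 = 0.232877; ln(p) = -1.457245; p*ln(p) = 0.232877 * (-1.457245) = -0.339359
  p = 39/146 = 0.267123; ln(p) = -1.320046; p*ln(p) = 0.267123 * (-1.320046) = -0.352615
sum(p*ln(p)) = (-0.350334) + (-0.342391) + (-0.339359) + (-0.352615) = -1.384699
H' = -(-1.384699) = 1.384699 ≈ 1.3847

1.3847


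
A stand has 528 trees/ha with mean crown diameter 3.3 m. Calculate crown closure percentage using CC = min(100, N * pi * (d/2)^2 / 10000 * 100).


(d/2)^2 = (3.3/2)^2 = 1.65^2 = 2.7225
Crown area = 3.141593 * 2.7225 = 8.55299 m^2
N * area / 10000 * 100 = 528 * 8.55299 / 10000 * 100 = 45.1598
CC = min(100, 45.1598) = 45.1598 ≈ 45.2%

45.2%


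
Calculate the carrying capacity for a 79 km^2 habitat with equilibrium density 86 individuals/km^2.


K = 86 * 79 = 6794 individuals

6794 individuals


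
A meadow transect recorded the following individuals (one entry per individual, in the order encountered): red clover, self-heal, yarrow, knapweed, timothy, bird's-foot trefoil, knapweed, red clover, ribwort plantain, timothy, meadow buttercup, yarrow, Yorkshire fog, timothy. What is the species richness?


Total individuals logged = 14
Distinct species (count of individuals): red clover (2), self-heal (1), yarrow (2), knapweed (2), timothy (3), bird's-foot trefoil (1), ribwort plantain (1), meadow buttercup (1), Yorkshire fog (1)
Species richness = number of distinct species = 9

9


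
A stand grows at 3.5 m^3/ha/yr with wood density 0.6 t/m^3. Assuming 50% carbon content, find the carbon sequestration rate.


C = 3.5 * 0.6 * 0.5 = 1.05 t C/ha/yr

1.05 t C/ha/yr


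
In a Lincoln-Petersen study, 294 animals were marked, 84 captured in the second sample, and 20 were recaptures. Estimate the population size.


N = M * C / R = 294 * 84 / 20 = 24696 / 20 = 1234.80 ≈ 1235

1235 individuals


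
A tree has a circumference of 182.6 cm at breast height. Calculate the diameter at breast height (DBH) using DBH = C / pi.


DBH = C / pi = 182.6 / 3.141593 = 58.1234 ≈ 58.12 cm

58.12 cm


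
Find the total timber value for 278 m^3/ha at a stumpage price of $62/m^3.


Value = 278 * 62 = $17236/ha

$17236/ha


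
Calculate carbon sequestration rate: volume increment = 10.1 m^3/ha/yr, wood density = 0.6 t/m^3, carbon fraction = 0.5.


C = 10.1 * 0.6 * 0.5 = 3.03 t C/ha/yr

3.03 t C/ha/yr


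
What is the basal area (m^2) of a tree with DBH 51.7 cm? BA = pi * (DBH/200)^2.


D/200 = 51.7/200 = 0.2585 m
(D/200)^2 = 0.2585^2 = 0.06682225
BA = 3.141593 * 0.06682225 = 0.209928 ≈ 0.2099 m^2

0.2099 m^2


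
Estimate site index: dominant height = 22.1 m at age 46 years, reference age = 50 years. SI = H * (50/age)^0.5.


50/46 = 1.08696
(1.08696)^0.5 = 1.04257
SI = 22.1 * 1.04257 = 23.0408 ≈ 23.0 m

23.0 m


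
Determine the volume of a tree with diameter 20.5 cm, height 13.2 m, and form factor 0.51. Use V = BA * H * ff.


(D/200)^2 = (20.5/200)^2 = 0.1025^2 = 0.01050625
BA = 3.141593 * 0.01050625 = 0.0330064 m^2
V = 0.0330064 * 13.2 * 0.51 = 0.222199 ≈ 0.222 m^3

0.222 m^3


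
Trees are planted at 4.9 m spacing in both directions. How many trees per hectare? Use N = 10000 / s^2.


N = 10000 / 4.9^2 = 10000 / 24.01 = 416.493 ≈ 416 trees/ha

416 trees/ha


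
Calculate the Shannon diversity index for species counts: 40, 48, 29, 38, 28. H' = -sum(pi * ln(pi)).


Total N = 40 + 48 + 29 + 38 + 28 = 183
Per-species terms:
  p = 40/183 = 0.218579; ln(p) = -1.520608; p*ln(p) = 0.218579 * (-1.520608) = -0.332373
  p = 48/183 = 0.262295; ln(p) = -1.338285; p*ln(p) = 0.262295 * (-1.338285) = -0.351025
  p = 29/183 = 0.158470; ln(p) = -1.842190; p*ln(p) = 0.158470 * (-1.842190) = -0.291932
  p = 38/183 = 0.207650; ln(p) = -1.571901; p*ln(p) = 0.207650 * (-1.571901) = -0.326405
  p = 28/183 = 0.153005; ln(p) = -1.877285; p*ln(p) = 0.153005 * (-1.877285) = -0.287234
sum(p*ln(p)) = (-0.332373) + (-0.351025) + (-0.291932) + (-0.326405) + (-0.287234) = -1.588969
H' = -(-1.588969) = 1.588969 ≈ 1.5890

1.5890


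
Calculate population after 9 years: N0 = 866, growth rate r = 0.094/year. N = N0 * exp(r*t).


r*t = 0.094 * 9 = 0.846
exp(0.846) = 2.33031
N = 866 * 2.33031 = 2018.05 ≈ 2018

2018


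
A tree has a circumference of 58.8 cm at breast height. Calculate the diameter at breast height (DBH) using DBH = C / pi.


DBH = C / pi = 58.8 / 3.141593 = 18.7166 ≈ 18.72 cm

18.72 cm


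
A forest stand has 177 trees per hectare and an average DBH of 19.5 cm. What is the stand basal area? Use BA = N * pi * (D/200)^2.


(D/200)^2 = (19.5/200)^2 = 0.0975^2 = 0.00950625
Individual BA = 3.141593 * 0.00950625 = 0.0298648 m^2
Stand BA = 177 * 0.0298648 = 5.28607 ≈ 5.29 m^2/ha

5.29 m^2/ha


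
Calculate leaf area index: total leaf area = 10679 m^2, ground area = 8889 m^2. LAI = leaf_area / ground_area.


LAI = 10679 / 8889 = 1.2014 ≈ 1.20

1.20


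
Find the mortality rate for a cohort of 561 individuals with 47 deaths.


Mortality rate = 47 / 561 = 0.083779 ≈ 0.0838

0.0838


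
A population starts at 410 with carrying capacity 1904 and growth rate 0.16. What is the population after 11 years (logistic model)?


(K - N0)/N0 = (1904 - 410)/410 = 1494/410 = 3.64390
r*t = 0.16 * 11 = 1.76; exp(-1.76) = 0.172045
3.64390 * 0.172045 = 0.626915
1 + 0.626915 = 1.62692
N = 1904 / 1.62692 = 1170.31 ≈ 1170

1170


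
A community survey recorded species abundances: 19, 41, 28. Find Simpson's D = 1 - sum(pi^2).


Total N = 19 + 41 + 28 = 88
Per-species terms:
  p = 19/88 = 0.215909; p^2 = 0.215909^2 = 0.046617
  p = 41/88 = 0.465909; p^2 = 0.465909^2 = 0.217071
  p = 28/88 = 0.318182; p^2 = 0.318182^2 = 0.101240
sum(p^2) = 0.046617 + 0.217071 + 0.101240 = 0.364928
D = 1 - 0.364928 = 0.635072 ≈ 0.6351

0.6351


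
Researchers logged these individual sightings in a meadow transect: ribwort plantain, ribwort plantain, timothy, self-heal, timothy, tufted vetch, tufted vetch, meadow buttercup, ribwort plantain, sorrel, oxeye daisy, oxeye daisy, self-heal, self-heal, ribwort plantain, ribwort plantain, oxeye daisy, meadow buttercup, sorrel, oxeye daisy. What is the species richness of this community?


Total individuals logged = 20
Distinct species (count of individuals): ribwort plantain (5), timothy (2), self-heal (3), tufted vetch (2), meadow buttercup (2), sorrel (2), oxeye daisy (4)
Species richness = number of distinct species = 7

7


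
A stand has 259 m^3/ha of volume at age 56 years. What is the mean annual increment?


MAI = 259 / 56 = 4.6250 ≈ 4.63 m^3/ha/yr

4.63 m^3/ha/yr


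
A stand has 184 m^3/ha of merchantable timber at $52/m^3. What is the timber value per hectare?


Value = 184 * 52 = $9568/ha

$9568/ha


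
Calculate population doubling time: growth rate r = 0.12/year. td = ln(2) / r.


td = ln(2) / 0.12 = 0.693147 / 0.12 = 5.77623 ≈ 5.8 years

5.8 years


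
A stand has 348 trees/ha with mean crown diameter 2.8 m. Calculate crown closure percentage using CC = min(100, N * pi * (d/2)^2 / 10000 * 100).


(d/2)^2 = (2.8/2)^2 = 1.4^2 = 1.96
Crown area = 3.141593 * 1.96 = 6.15752 m^2
N * area / 10000 * 100 = 348 * 6.15752 / 10000 * 100 = 21.4282
CC = min(100, 21.4282) = 21.4282 ≈ 21.4%

21.4%


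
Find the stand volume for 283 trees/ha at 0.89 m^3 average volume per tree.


V_stand = 283 * 0.89 = 251.87 ≈ 251.9 m^3/ha

251.9 m^3/ha


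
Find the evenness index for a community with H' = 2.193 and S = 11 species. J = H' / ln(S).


ln(11) = 2.39790
J = H' / ln(S) = 2.193 / 2.39790 = 0.914550 ≈ 0.9146

0.9146


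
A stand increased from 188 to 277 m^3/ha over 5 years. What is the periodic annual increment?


PAI = (V2 - V1) / period = (277 - 188) / 5 = 89 / 5 = 17.80 m^3/ha/yr

17.80 m^3/ha/yr


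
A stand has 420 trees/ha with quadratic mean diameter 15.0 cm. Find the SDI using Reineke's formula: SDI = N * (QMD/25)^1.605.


QMD/25 = 15.0/25 = 0.6
(0.6)^1.605 = exp(1.605 * ln(0.6)) = exp(1.605 * (-0.510826)) = exp(-0.819876) = 0.440486
SDI = 420 * 0.440486 = 185.004 ≈ 185

185


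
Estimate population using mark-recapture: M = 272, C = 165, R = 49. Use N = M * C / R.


N = M * C / R = 272 * 165 / 49 = 44880 / 49 = 915.92 ≈ 916

916 individuals


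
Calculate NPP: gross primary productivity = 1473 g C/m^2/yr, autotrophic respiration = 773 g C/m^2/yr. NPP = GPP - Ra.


NPP = GPP - Ra = 1473 - 773 = 700 g C/m^2/yr

700 g C/m^2/yr


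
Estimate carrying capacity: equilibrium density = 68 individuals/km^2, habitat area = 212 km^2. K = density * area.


K = 68 * 212 = 14416 individuals

14416 individuals


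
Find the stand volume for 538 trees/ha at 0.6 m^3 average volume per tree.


V_stand = 538 * 0.6 = 322.8 m^3/ha

322.8 m^3/ha


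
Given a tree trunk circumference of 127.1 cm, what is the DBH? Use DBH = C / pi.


DBH = C / pi = 127.1 / 3.141593 = 40.4572 ≈ 40.46 cm

40.46 cm


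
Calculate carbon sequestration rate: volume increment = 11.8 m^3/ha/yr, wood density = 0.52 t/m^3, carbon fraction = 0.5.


C = 11.8 * 0.52 * 0.5 = 3.068 ≈ 3.07 t C/ha/yr

3.07 t C/ha/yr


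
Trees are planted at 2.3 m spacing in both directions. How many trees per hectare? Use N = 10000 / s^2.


N = 10000 / 2.3^2 = 10000 / 5.29 = 1890.36 ≈ 1890 trees/ha

1890 trees/ha


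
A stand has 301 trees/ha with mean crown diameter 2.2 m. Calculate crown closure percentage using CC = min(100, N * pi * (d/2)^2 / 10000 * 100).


(d/2)^2 = (2.2/2)^2 = 1.1^2 = 1.21
Crown area = 3.141593 * 1.21 = 3.80133 m^2
N * area / 10000 * 100 = 301 * 3.80133 / 10000 * 100 = 11.4420
CC = min(100, 11.4420) = 11.4420 ≈ 11.4%

11.4%


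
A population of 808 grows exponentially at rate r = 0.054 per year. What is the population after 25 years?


r*t = 0.054 * 25 = 1.35
exp(1.35) = 3.85743
N = 808 * 3.85743 = 3116.80 ≈ 3117

3117


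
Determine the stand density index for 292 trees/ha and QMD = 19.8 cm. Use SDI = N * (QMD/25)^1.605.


QMD/25 = 19.8/25 = 0.792
(0.792)^1.605 = exp(1.605 * ln(0.792)) = exp(1.605 * (-0.233194)) = exp(-0.374276) = 0.687787
SDI = 292 * 0.687787 = 200.834 ≈ 201

201


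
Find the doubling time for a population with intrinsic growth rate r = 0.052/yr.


td = ln(2) / 0.052 = 0.693147 / 0.052 = 13.3298 ≈ 13.3 years

13.3 years


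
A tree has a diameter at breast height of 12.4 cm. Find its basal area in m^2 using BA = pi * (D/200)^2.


D/200 = 12.4/200 = 0.062 m
(D/200)^2 = 0.062^2 = 0.003844
BA = 3.141593 * 0.003844 = 0.0120763 ≈ 0.0121 m^2

0.0121 m^2


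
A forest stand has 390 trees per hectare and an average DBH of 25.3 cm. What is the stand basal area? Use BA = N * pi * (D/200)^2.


(D/200)^2 = (25.3/200)^2 = 0.1265^2 = 0.01600225
Individual BA = 3.141593 * 0.01600225 = 0.0502726 m^2
Stand BA = 390 * 0.0502726 = 19.6063 ≈ 19.61 m^2/ha

19.61 m^2/ha


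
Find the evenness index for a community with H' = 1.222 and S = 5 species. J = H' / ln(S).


ln(5) = 1.60944
J = H' / ln(S) = 1.222 / 1.60944 = 0.759270 ≈ 0.7593

0.7593


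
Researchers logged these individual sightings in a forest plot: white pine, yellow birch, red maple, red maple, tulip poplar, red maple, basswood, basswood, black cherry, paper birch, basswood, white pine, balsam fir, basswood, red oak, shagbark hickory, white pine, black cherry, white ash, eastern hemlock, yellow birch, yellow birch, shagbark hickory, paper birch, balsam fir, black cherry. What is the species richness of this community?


Total individuals logged = 26
Distinct species (count of individuals): white pine (3), yellow birch (3), red maple (3), tulip poplar (1), basswood (4), black cherry (3), paper birch (2), balsam fir (2), red oak (1), shagbark hickory (2), white ash (1), eastern hemlock (1)
Species richness = number of distinct species = 12

12


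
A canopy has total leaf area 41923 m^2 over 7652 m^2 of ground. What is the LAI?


LAI = 41923 / 7652 = 5.4787 ≈ 5.48

5.48


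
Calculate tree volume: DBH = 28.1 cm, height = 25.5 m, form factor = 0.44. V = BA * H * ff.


(D/200)^2 = (28.1/200)^2 = 0.1405^2 = 0.01974025
BA = 3.141593 * 0.01974025 = 0.0620158 m^2
V = 0.0620158 * 25.5 * 0.44 = 0.695817 ≈ 0.696 m^3

0.696 m^3


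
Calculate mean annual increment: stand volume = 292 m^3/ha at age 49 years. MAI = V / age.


MAI = 292 / 49 = 5.9592 ≈ 5.96 m^3/ha/yr

5.96 m^3/ha/yr


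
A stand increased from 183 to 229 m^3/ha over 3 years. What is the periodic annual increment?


PAI = (V2 - V1) / period = (229 - 183) / 3 = 46 / 3 = 15.3333 ≈ 15.33 m^3/ha/yr

15.33 m^3/ha/yr


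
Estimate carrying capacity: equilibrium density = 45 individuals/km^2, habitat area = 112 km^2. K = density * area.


K = 45 * 112 = 5040 individuals

5040 individuals


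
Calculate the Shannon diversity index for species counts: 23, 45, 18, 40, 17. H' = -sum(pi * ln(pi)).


Total N = 23 + 45 + 18 + 40 + 17 = 143
Per-species terms:
  p = 23/143 = 0.160839; ln(p) = -1.827351; p*ln(p) = 0.160839 * (-1.827351) = -0.293909
  p = 45/143 = 0.314685; ln(p) = -1.156183; p*ln(p) = 0.314685 * (-1.156183) = -0.363833
  p = 18/143 = 0.125874; ln(p) = -2.072474; p*ln(p) = 0.125874 * (-2.072474) = -0.260871
  p = 40/143 = 0.279720; ln(p) = -1.273966; p*ln(p) = 0.279720 * (-1.273966) = -0.356354
  p = 17/143 = 0.118881; ln(p) = -2.129632; p*ln(p) = 0.118881 * (-2.129632) = -0.253173
sum(p*ln(p)) = (-0.293909) + (-0.363833) + (-0.260871) + (-0.356354) + (-0.253173) = -1.528140
H' = -(-1.528140) = 1.528140 ≈ 1.5281

1.5281


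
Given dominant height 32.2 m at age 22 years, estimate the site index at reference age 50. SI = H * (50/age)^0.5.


50/22 = 2.27273
(2.27273)^0.5 = 1.50756
SI = 32.2 * 1.50756 = 48.5434 ≈ 48.5 m

48.5 m


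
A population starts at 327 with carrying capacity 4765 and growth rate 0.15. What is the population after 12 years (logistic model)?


(K - N0)/N0 = (4765 - 327)/327 = 4438/327 = 13.5719
r*t = 0.15 * 12 = 1.8; exp(-1.8) = 0.165299
13.5719 * 0.165299 = 2.24342
1 + 2.24342 = 3.24342
N = 4765 / 3.24342 = 1469.13 ≈ 1469

1469


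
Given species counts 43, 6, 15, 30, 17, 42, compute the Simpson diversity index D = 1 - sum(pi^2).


Total N = 43 + 6 + 15 + 30 + 17 + 42 = 153
Per-species terms:
  p = 43/153 = 0.281046; p^2 = 0.281046^2 = 0.078987
  p = 6/153 = 0.039216; p^2 = 0.039216^2 = 0.001538
  p = 15/153 = 0.098039; p^2 = 0.098039^2 = 0.009612
  p = 30/153 = 0.196078; p^2 = 0.196078^2 = 0.038447
  p = 17/153 = 0.111111; p^2 = 0.111111^2 = 0.012346
  p = 42/153 = 0.274510; p^2 = 0.274510^2 = 0.075356
sum(p^2) = 0.078987 + 0.001538 + 0.009612 + 0.038447 + 0.012346 + 0.075356 = 0.216286
D = 1 - 0.216286 = 0.783714 ≈ 0.7837

0.7837


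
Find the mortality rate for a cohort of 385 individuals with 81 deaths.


Mortality rate = 81 / 385 = 0.210390 ≈ 0.2104

0.2104


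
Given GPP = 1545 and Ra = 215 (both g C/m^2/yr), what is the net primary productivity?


NPP = GPP - Ra = 1545 - 215 = 1330 g C/m^2/yr

1330 g C/m^2/yr
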